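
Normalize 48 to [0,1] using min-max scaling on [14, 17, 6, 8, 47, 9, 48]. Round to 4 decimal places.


Min = 6, Max = 48
Range = 48 - 6 = 42
Scaled = (x - min) / (max - min)
= (48 - 6) / 42
= 42 / 42
= 1.0000

1.0000


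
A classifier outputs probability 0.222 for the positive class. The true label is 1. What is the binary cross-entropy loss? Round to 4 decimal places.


For y=1: Loss = -log(p)
= -log(0.222)
= -(-1.5051)
= 1.5051

1.5051


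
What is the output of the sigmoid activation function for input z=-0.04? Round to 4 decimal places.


sigmoid(z) = 1 / (1 + exp(-z))
exp(-(-0.04)) = exp(0.04) = 1.0408
1 + 1.0408 = 2.0408
1 / 2.0408 = 0.4900

0.4900


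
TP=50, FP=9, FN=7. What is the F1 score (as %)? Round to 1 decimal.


Precision = TP / (TP + FP) = 50 / 59 = 0.8475
Recall = TP / (TP + FN) = 50 / 57 = 0.8772
F1 = 2 * P * R / (P + R)
= 2 * 0.8475 * 0.8772 / (0.8475 + 0.8772)
= 1.4868 / 1.7247
= 0.8621
As percentage: 86.2%

86.2


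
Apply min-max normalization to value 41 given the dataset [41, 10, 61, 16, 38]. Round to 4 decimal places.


Min = 10, Max = 61
Range = 61 - 10 = 51
Scaled = (x - min) / (max - min)
= (41 - 10) / 51
= 31 / 51
= 0.6078

0.6078


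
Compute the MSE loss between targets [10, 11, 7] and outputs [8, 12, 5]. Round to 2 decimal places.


Differences: [2, -1, 2]
Squared errors: [4, 1, 4]
Sum of squared errors = 9
MSE = 9 / 3 = 3.00

3.00


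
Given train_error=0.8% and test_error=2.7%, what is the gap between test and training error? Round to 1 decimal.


Generalization gap = test_error - train_error
= 2.7 - 0.8
= 1.9%
A small gap suggests good generalization.

1.9


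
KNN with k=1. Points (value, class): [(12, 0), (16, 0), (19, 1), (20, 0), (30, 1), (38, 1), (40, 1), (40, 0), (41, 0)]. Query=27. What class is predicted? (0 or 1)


Distances from query 27:
Point 30 (class 1): distance = 3
K=1 nearest neighbors: classes = [1]
Votes for class 1: 1 / 1
Majority vote => class 1

1


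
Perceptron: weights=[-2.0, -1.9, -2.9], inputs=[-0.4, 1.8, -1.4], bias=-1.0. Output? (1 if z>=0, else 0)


z = w . x + b
= -2.0*-0.4 + -1.9*1.8 + -2.9*-1.4 + -1.0
= 0.8 + -3.42 + 4.06 + -1.0
= 1.44 + -1.0
= 0.44
Since z = 0.44 >= 0, output = 1

1


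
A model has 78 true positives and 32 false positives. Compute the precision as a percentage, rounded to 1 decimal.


Precision = TP / (TP + FP) * 100
= 78 / (78 + 32)
= 78 / 110
= 0.7091
= 70.9%

70.9


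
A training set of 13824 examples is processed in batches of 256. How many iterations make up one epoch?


Iterations per epoch = dataset_size / batch_size
= 13824 / 256
= 54

54


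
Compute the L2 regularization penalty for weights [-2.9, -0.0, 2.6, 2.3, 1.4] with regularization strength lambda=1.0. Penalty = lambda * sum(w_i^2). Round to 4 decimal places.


Squaring each weight:
(-2.9)^2 = 8.41
(-0.0)^2 = 0.0
2.6^2 = 6.76
2.3^2 = 5.29
1.4^2 = 1.96
Sum of squares = 22.42
Penalty = 1.0 * 22.42 = 22.4200

22.4200


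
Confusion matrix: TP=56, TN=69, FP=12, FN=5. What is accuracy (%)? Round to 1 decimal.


Accuracy = (TP + TN) / (TP + TN + FP + FN) * 100
= (56 + 69) / (56 + 69 + 12 + 5)
= 125 / 142
= 0.8803
= 88.0%

88.0


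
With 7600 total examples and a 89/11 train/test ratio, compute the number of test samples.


Train samples = 7600 * 89% = 6764
Test samples = 7600 - 6764
= 836

836


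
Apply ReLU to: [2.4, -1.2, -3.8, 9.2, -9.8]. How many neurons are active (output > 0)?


ReLU(x) = max(0, x) for each element:
ReLU(2.4) = 2.4
ReLU(-1.2) = 0
ReLU(-3.8) = 0
ReLU(9.2) = 9.2
ReLU(-9.8) = 0
Active neurons (>0): 2

2


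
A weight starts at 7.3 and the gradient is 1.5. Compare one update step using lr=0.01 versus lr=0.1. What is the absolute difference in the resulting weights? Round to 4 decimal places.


With lr=0.01: w_new = 7.3 - 0.01 * 1.5 = 7.285
With lr=0.1: w_new = 7.3 - 0.1 * 1.5 = 7.15
Absolute difference = |7.285 - 7.15|
= 0.1350

0.1350


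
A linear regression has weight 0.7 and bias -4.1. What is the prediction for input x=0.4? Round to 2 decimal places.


y = 0.7 * 0.4 + (-4.1)
= 0.28 + (-4.1)
= -3.82

-3.82


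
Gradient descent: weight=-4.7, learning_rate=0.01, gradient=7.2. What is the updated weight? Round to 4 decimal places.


w_new = w_old - lr * gradient
= -4.7 - 0.01 * 7.2
= -4.7 - (0.072)
= -4.7720

-4.7720


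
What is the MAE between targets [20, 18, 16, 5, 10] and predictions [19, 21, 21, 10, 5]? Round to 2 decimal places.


Absolute errors: [1, 3, 5, 5, 5]
Sum of absolute errors = 19
MAE = 19 / 5 = 3.80

3.80


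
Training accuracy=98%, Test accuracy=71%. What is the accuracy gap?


Gap = train_accuracy - test_accuracy
= 98 - 71
= 27%
This large gap strongly indicates overfitting.

27


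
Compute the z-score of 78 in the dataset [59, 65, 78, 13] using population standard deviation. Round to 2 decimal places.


Mean = (59 + 65 + 78 + 13) / 4 = 53.75
Variance = sum((x_i - mean)^2) / n = 600.6875
Std = sqrt(600.6875) = 24.5089
Z = (x - mean) / std
= (78 - 53.75) / 24.5089
= 24.25 / 24.5089
= 0.99

0.99


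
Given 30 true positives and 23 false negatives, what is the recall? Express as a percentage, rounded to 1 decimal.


Recall = TP / (TP + FN) * 100
= 30 / (30 + 23)
= 30 / 53
= 0.566
= 56.6%

56.6


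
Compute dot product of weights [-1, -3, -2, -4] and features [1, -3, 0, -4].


Element-wise products:
-1 * 1 = -1
-3 * -3 = 9
-2 * 0 = 0
-4 * -4 = 16
Sum = -1 + 9 + 0 + 16
= 24

24


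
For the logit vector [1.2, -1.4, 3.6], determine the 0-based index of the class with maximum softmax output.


Softmax is a monotonic transformation, so it preserves the argmax.
We need to find the index of the maximum logit.
Index 0: 1.2
Index 1: -1.4
Index 2: 3.6
Maximum logit = 3.6 at index 2

2


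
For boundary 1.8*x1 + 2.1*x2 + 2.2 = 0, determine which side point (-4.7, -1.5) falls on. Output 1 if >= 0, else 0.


Compute 1.8 * -4.7 + 2.1 * -1.5 + 2.2
= -8.46 + -3.15 + 2.2
= -9.41
Since -9.41 < 0, the point is on the negative side.

0


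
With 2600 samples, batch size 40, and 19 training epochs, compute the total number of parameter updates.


Iterations per epoch = 2600 / 40 = 65
Total updates = iterations_per_epoch * epochs
= 65 * 19
= 1235

1235


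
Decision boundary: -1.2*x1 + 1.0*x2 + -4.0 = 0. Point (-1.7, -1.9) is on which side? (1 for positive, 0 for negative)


Compute -1.2 * -1.7 + 1.0 * -1.9 + -4.0
= 2.04 + -1.9 + -4.0
= -3.86
Since -3.86 < 0, the point is on the negative side.

0


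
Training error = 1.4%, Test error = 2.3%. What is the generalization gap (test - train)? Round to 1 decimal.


Generalization gap = test_error - train_error
= 2.3 - 1.4
= 0.9%
A small gap suggests good generalization.

0.9


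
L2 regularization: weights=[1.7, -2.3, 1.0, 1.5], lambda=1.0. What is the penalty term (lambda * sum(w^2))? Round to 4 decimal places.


Squaring each weight:
1.7^2 = 2.89
(-2.3)^2 = 5.29
1.0^2 = 1.0
1.5^2 = 2.25
Sum of squares = 11.43
Penalty = 1.0 * 11.43 = 11.4300

11.4300


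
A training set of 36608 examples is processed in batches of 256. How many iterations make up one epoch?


Iterations per epoch = dataset_size / batch_size
= 36608 / 256
= 143

143


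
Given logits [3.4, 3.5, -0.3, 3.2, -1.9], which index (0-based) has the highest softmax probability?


Softmax is a monotonic transformation, so it preserves the argmax.
We need to find the index of the maximum logit.
Index 0: 3.4
Index 1: 3.5
Index 2: -0.3
Index 3: 3.2
Index 4: -1.9
Maximum logit = 3.5 at index 1

1


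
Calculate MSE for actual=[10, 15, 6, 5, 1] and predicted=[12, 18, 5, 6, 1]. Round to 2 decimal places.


Differences: [-2, -3, 1, -1, 0]
Squared errors: [4, 9, 1, 1, 0]
Sum of squared errors = 15
MSE = 15 / 5 = 3.00

3.00


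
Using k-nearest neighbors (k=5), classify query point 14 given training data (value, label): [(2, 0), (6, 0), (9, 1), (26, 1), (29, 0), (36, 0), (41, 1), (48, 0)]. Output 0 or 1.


Distances from query 14:
Point 9 (class 1): distance = 5
Point 6 (class 0): distance = 8
Point 2 (class 0): distance = 12
Point 26 (class 1): distance = 12
Point 29 (class 0): distance = 15
K=5 nearest neighbors: classes = [1, 0, 0, 1, 0]
Votes for class 1: 2 / 5
Majority vote => class 0

0


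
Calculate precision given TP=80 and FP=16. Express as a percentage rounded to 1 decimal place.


Precision = TP / (TP + FP) * 100
= 80 / (80 + 16)
= 80 / 96
= 0.8333
= 83.3%

83.3


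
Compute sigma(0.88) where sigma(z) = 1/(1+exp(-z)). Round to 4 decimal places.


sigmoid(z) = 1 / (1 + exp(-z))
exp(-(0.88)) = exp(-0.88) = 0.4148
1 + 0.4148 = 1.4148
1 / 1.4148 = 0.7068

0.7068


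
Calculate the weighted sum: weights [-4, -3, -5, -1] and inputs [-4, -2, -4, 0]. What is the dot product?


Element-wise products:
-4 * -4 = 16
-3 * -2 = 6
-5 * -4 = 20
-1 * 0 = 0
Sum = 16 + 6 + 20 + 0
= 42

42


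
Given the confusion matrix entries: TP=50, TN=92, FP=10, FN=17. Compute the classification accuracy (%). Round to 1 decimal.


Accuracy = (TP + TN) / (TP + TN + FP + FN) * 100
= (50 + 92) / (50 + 92 + 10 + 17)
= 142 / 169
= 0.8402
= 84.0%

84.0


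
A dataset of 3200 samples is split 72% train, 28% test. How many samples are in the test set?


Train samples = 3200 * 72% = 2304
Test samples = 3200 - 2304
= 896

896


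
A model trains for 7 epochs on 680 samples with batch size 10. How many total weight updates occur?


Iterations per epoch = 680 / 10 = 68
Total updates = iterations_per_epoch * epochs
= 68 * 7
= 476

476


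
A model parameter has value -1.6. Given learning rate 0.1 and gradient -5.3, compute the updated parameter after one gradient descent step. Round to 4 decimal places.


w_new = w_old - lr * gradient
= -1.6 - 0.1 * -5.3
= -1.6 - (-0.53)
= -1.0700

-1.0700


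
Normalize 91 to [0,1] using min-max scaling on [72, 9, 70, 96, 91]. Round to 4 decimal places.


Min = 9, Max = 96
Range = 96 - 9 = 87
Scaled = (x - min) / (max - min)
= (91 - 9) / 87
= 82 / 87
= 0.9425

0.9425


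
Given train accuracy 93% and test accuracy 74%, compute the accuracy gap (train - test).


Gap = train_accuracy - test_accuracy
= 93 - 74
= 19%
This gap suggests the model is overfitting.

19


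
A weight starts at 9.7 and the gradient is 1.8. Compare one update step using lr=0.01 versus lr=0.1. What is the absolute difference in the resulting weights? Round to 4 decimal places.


With lr=0.01: w_new = 9.7 - 0.01 * 1.8 = 9.682
With lr=0.1: w_new = 9.7 - 0.1 * 1.8 = 9.52
Absolute difference = |9.682 - 9.52|
= 0.1620

0.1620


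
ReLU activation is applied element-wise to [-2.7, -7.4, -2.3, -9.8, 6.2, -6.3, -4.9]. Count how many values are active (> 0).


ReLU(x) = max(0, x) for each element:
ReLU(-2.7) = 0
ReLU(-7.4) = 0
ReLU(-2.3) = 0
ReLU(-9.8) = 0
ReLU(6.2) = 6.2
ReLU(-6.3) = 0
ReLU(-4.9) = 0
Active neurons (>0): 1

1


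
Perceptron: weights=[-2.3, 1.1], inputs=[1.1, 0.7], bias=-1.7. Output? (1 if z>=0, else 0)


z = w . x + b
= -2.3*1.1 + 1.1*0.7 + -1.7
= -2.53 + 0.77 + -1.7
= -1.76 + -1.7
= -3.46
Since z = -3.46 < 0, output = 0

0


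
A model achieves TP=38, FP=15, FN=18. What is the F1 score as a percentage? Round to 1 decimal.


Precision = TP / (TP + FP) = 38 / 53 = 0.717
Recall = TP / (TP + FN) = 38 / 56 = 0.6786
F1 = 2 * P * R / (P + R)
= 2 * 0.717 * 0.6786 / (0.717 + 0.6786)
= 0.973 / 1.3956
= 0.6972
As percentage: 69.7%

69.7


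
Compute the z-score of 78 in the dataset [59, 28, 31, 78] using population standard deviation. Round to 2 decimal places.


Mean = (59 + 28 + 31 + 78) / 4 = 49.0
Variance = sum((x_i - mean)^2) / n = 426.5
Std = sqrt(426.5) = 20.6519
Z = (x - mean) / std
= (78 - 49.0) / 20.6519
= 29.0 / 20.6519
= 1.40

1.40


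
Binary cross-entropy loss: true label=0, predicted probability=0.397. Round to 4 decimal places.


For y=0: Loss = -log(1-p)
= -log(1 - 0.397)
= -log(0.603)
= -(-0.5058)
= 0.5058

0.5058


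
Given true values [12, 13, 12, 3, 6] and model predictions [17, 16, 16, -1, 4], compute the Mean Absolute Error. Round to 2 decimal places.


Absolute errors: [5, 3, 4, 4, 2]
Sum of absolute errors = 18
MAE = 18 / 5 = 3.60

3.60


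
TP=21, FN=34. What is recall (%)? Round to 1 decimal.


Recall = TP / (TP + FN) * 100
= 21 / (21 + 34)
= 21 / 55
= 0.3818
= 38.2%

38.2


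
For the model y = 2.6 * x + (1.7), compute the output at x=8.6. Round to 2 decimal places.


y = 2.6 * 8.6 + (1.7)
= 22.36 + (1.7)
= 24.06

24.06


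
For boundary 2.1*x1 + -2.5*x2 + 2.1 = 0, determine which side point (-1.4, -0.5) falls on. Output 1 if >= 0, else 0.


Compute 2.1 * -1.4 + -2.5 * -0.5 + 2.1
= -2.94 + 1.25 + 2.1
= 0.41
Since 0.41 >= 0, the point is on the positive side.

1


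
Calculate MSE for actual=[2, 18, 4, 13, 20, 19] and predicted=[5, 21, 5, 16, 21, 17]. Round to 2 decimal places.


Differences: [-3, -3, -1, -3, -1, 2]
Squared errors: [9, 9, 1, 9, 1, 4]
Sum of squared errors = 33
MSE = 33 / 6 = 5.50

5.50


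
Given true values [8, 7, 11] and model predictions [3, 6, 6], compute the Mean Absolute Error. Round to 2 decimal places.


Absolute errors: [5, 1, 5]
Sum of absolute errors = 11
MAE = 11 / 3 = 3.67

3.67


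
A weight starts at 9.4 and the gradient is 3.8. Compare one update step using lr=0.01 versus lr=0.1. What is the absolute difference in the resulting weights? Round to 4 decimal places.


With lr=0.01: w_new = 9.4 - 0.01 * 3.8 = 9.362
With lr=0.1: w_new = 9.4 - 0.1 * 3.8 = 9.02
Absolute difference = |9.362 - 9.02|
= 0.3420

0.3420


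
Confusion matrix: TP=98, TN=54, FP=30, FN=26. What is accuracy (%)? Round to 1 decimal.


Accuracy = (TP + TN) / (TP + TN + FP + FN) * 100
= (98 + 54) / (98 + 54 + 30 + 26)
= 152 / 208
= 0.7308
= 73.1%

73.1


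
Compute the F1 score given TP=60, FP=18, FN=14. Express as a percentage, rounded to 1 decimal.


Precision = TP / (TP + FP) = 60 / 78 = 0.7692
Recall = TP / (TP + FN) = 60 / 74 = 0.8108
F1 = 2 * P * R / (P + R)
= 2 * 0.7692 * 0.8108 / (0.7692 + 0.8108)
= 1.2474 / 1.58
= 0.7895
As percentage: 78.9%

78.9


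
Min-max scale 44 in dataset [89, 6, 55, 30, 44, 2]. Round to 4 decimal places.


Min = 2, Max = 89
Range = 89 - 2 = 87
Scaled = (x - min) / (max - min)
= (44 - 2) / 87
= 42 / 87
= 0.4828

0.4828


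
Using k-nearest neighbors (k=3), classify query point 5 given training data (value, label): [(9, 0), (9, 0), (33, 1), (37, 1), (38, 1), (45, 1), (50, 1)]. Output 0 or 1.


Distances from query 5:
Point 9 (class 0): distance = 4
Point 9 (class 0): distance = 4
Point 33 (class 1): distance = 28
K=3 nearest neighbors: classes = [0, 0, 1]
Votes for class 1: 1 / 3
Majority vote => class 0

0


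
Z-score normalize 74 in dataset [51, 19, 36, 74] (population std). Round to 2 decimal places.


Mean = (51 + 19 + 36 + 74) / 4 = 45.0
Variance = sum((x_i - mean)^2) / n = 408.5
Std = sqrt(408.5) = 20.2114
Z = (x - mean) / std
= (74 - 45.0) / 20.2114
= 29.0 / 20.2114
= 1.43

1.43


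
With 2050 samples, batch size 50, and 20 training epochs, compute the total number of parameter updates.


Iterations per epoch = 2050 / 50 = 41
Total updates = iterations_per_epoch * epochs
= 41 * 20
= 820

820


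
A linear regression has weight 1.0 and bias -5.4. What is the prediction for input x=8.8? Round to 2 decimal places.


y = 1.0 * 8.8 + (-5.4)
= 8.8 + (-5.4)
= 3.40

3.40


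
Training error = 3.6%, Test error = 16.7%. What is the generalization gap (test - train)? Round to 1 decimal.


Generalization gap = test_error - train_error
= 16.7 - 3.6
= 13.1%
A large gap suggests overfitting.

13.1


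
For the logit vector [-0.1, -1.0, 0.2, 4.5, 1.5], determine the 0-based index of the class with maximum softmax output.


Softmax is a monotonic transformation, so it preserves the argmax.
We need to find the index of the maximum logit.
Index 0: -0.1
Index 1: -1.0
Index 2: 0.2
Index 3: 4.5
Index 4: 1.5
Maximum logit = 4.5 at index 3

3


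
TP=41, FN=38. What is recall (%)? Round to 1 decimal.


Recall = TP / (TP + FN) * 100
= 41 / (41 + 38)
= 41 / 79
= 0.519
= 51.9%

51.9


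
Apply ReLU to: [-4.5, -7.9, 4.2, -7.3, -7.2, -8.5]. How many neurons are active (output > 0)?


ReLU(x) = max(0, x) for each element:
ReLU(-4.5) = 0
ReLU(-7.9) = 0
ReLU(4.2) = 4.2
ReLU(-7.3) = 0
ReLU(-7.2) = 0
ReLU(-8.5) = 0
Active neurons (>0): 1

1


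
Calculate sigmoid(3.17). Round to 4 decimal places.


sigmoid(z) = 1 / (1 + exp(-z))
exp(-(3.17)) = exp(-3.17) = 0.042
1 + 0.042 = 1.042
1 / 1.042 = 0.9597

0.9597


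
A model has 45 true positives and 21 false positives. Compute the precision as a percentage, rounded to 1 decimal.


Precision = TP / (TP + FP) * 100
= 45 / (45 + 21)
= 45 / 66
= 0.6818
= 68.2%

68.2


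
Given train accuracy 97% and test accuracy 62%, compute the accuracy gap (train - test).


Gap = train_accuracy - test_accuracy
= 97 - 62
= 35%
This large gap strongly indicates overfitting.

35


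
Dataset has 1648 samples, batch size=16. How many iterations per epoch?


Iterations per epoch = dataset_size / batch_size
= 1648 / 16
= 103

103


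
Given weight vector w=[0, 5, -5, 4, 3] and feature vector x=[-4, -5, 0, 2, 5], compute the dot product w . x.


Element-wise products:
0 * -4 = 0
5 * -5 = -25
-5 * 0 = 0
4 * 2 = 8
3 * 5 = 15
Sum = 0 + -25 + 0 + 8 + 15
= -2

-2


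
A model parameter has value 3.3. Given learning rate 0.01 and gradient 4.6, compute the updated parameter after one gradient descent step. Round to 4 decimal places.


w_new = w_old - lr * gradient
= 3.3 - 0.01 * 4.6
= 3.3 - (0.046)
= 3.2540

3.2540


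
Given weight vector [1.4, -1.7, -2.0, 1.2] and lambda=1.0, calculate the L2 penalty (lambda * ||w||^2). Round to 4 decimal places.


Squaring each weight:
1.4^2 = 1.96
(-1.7)^2 = 2.89
(-2.0)^2 = 4.0
1.2^2 = 1.44
Sum of squares = 10.29
Penalty = 1.0 * 10.29 = 10.2900

10.2900


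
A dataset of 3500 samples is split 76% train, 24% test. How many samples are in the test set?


Train samples = 3500 * 76% = 2660
Test samples = 3500 - 2660
= 840

840


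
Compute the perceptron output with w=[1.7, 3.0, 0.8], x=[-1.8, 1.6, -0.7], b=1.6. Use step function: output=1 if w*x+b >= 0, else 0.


z = w . x + b
= 1.7*-1.8 + 3.0*1.6 + 0.8*-0.7 + 1.6
= -3.06 + 4.8 + -0.56 + 1.6
= 1.18 + 1.6
= 2.78
Since z = 2.78 >= 0, output = 1

1


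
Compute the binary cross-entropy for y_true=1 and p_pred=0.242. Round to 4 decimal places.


For y=1: Loss = -log(p)
= -log(0.242)
= -(-1.4188)
= 1.4188

1.4188


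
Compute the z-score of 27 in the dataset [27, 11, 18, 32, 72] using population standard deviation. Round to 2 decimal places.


Mean = (27 + 11 + 18 + 32 + 72) / 5 = 32.0
Variance = sum((x_i - mean)^2) / n = 452.4
Std = sqrt(452.4) = 21.2697
Z = (x - mean) / std
= (27 - 32.0) / 21.2697
= -5.0 / 21.2697
= -0.24

-0.24


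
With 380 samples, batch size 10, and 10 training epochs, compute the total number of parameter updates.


Iterations per epoch = 380 / 10 = 38
Total updates = iterations_per_epoch * epochs
= 38 * 10
= 380

380


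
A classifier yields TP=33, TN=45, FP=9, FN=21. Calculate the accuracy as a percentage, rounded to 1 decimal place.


Accuracy = (TP + TN) / (TP + TN + FP + FN) * 100
= (33 + 45) / (33 + 45 + 9 + 21)
= 78 / 108
= 0.7222
= 72.2%

72.2


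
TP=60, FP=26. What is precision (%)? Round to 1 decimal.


Precision = TP / (TP + FP) * 100
= 60 / (60 + 26)
= 60 / 86
= 0.6977
= 69.8%

69.8


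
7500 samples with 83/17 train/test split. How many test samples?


Train samples = 7500 * 83% = 6225
Test samples = 7500 - 6225
= 1275

1275


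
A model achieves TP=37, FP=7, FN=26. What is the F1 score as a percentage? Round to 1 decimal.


Precision = TP / (TP + FP) = 37 / 44 = 0.8409
Recall = TP / (TP + FN) = 37 / 63 = 0.5873
F1 = 2 * P * R / (P + R)
= 2 * 0.8409 * 0.5873 / (0.8409 + 0.5873)
= 0.9877 / 1.4282
= 0.6916
As percentage: 69.2%

69.2


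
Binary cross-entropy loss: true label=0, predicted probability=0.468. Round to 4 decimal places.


For y=0: Loss = -log(1-p)
= -log(1 - 0.468)
= -log(0.532)
= -(-0.6311)
= 0.6311

0.6311


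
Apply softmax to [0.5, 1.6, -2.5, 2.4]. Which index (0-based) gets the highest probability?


Softmax is a monotonic transformation, so it preserves the argmax.
We need to find the index of the maximum logit.
Index 0: 0.5
Index 1: 1.6
Index 2: -2.5
Index 3: 2.4
Maximum logit = 2.4 at index 3

3


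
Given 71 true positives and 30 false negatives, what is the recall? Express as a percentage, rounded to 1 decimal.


Recall = TP / (TP + FN) * 100
= 71 / (71 + 30)
= 71 / 101
= 0.703
= 70.3%

70.3


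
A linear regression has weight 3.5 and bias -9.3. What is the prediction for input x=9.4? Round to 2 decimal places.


y = 3.5 * 9.4 + (-9.3)
= 32.9 + (-9.3)
= 23.60

23.60


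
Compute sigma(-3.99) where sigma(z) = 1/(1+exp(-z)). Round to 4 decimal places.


sigmoid(z) = 1 / (1 + exp(-z))
exp(-(-3.99)) = exp(3.99) = 54.0549
1 + 54.0549 = 55.0549
1 / 55.0549 = 0.0182

0.0182


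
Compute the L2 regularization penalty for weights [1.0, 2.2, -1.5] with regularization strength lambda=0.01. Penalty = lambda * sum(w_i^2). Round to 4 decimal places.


Squaring each weight:
1.0^2 = 1.0
2.2^2 = 4.84
(-1.5)^2 = 2.25
Sum of squares = 8.09
Penalty = 0.01 * 8.09 = 0.0809

0.0809


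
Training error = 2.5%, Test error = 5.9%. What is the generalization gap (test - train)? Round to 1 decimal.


Generalization gap = test_error - train_error
= 5.9 - 2.5
= 3.4%
A moderate gap.

3.4


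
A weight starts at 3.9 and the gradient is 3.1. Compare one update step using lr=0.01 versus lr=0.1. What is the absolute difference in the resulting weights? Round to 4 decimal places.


With lr=0.01: w_new = 3.9 - 0.01 * 3.1 = 3.869
With lr=0.1: w_new = 3.9 - 0.1 * 3.1 = 3.59
Absolute difference = |3.869 - 3.59|
= 0.2790

0.2790


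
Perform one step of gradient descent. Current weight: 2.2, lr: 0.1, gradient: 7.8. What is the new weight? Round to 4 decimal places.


w_new = w_old - lr * gradient
= 2.2 - 0.1 * 7.8
= 2.2 - (0.78)
= 1.4200

1.4200


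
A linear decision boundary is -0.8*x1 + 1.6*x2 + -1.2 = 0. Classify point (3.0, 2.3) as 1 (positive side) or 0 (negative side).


Compute -0.8 * 3.0 + 1.6 * 2.3 + -1.2
= -2.4 + 3.68 + -1.2
= 0.08
Since 0.08 >= 0, the point is on the positive side.

1


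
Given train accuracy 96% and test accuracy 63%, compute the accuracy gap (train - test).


Gap = train_accuracy - test_accuracy
= 96 - 63
= 33%
This large gap strongly indicates overfitting.

33


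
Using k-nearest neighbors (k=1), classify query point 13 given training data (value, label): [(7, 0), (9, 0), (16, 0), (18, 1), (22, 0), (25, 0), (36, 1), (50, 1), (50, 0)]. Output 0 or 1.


Distances from query 13:
Point 16 (class 0): distance = 3
K=1 nearest neighbors: classes = [0]
Votes for class 1: 0 / 1
Majority vote => class 0

0


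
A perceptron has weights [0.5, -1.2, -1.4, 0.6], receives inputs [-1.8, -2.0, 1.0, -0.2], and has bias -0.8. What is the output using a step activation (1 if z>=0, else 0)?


z = w . x + b
= 0.5*-1.8 + -1.2*-2.0 + -1.4*1.0 + 0.6*-0.2 + -0.8
= -0.9 + 2.4 + -1.4 + -0.12 + -0.8
= -0.02 + -0.8
= -0.82
Since z = -0.82 < 0, output = 0

0


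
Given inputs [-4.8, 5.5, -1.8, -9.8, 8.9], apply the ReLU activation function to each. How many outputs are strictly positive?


ReLU(x) = max(0, x) for each element:
ReLU(-4.8) = 0
ReLU(5.5) = 5.5
ReLU(-1.8) = 0
ReLU(-9.8) = 0
ReLU(8.9) = 8.9
Active neurons (>0): 2

2


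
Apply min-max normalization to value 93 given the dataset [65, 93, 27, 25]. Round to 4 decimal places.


Min = 25, Max = 93
Range = 93 - 25 = 68
Scaled = (x - min) / (max - min)
= (93 - 25) / 68
= 68 / 68
= 1.0000

1.0000


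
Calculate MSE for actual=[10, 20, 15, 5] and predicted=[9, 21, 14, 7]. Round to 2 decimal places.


Differences: [1, -1, 1, -2]
Squared errors: [1, 1, 1, 4]
Sum of squared errors = 7
MSE = 7 / 4 = 1.75

1.75


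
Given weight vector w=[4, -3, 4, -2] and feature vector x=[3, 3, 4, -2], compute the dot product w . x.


Element-wise products:
4 * 3 = 12
-3 * 3 = -9
4 * 4 = 16
-2 * -2 = 4
Sum = 12 + -9 + 16 + 4
= 23

23


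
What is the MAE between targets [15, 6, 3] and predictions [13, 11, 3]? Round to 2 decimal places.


Absolute errors: [2, 5, 0]
Sum of absolute errors = 7
MAE = 7 / 3 = 2.33

2.33


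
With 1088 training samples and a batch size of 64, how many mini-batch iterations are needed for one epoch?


Iterations per epoch = dataset_size / batch_size
= 1088 / 64
= 17

17


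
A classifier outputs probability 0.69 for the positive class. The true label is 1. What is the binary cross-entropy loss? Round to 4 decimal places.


For y=1: Loss = -log(p)
= -log(0.69)
= -(-0.3711)
= 0.3711

0.3711


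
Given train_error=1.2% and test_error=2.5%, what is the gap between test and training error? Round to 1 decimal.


Generalization gap = test_error - train_error
= 2.5 - 1.2
= 1.3%
A small gap suggests good generalization.

1.3


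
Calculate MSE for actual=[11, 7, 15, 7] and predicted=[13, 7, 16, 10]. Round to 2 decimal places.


Differences: [-2, 0, -1, -3]
Squared errors: [4, 0, 1, 9]
Sum of squared errors = 14
MSE = 14 / 4 = 3.50

3.50


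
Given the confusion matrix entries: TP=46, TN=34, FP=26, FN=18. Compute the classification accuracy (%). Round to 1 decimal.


Accuracy = (TP + TN) / (TP + TN + FP + FN) * 100
= (46 + 34) / (46 + 34 + 26 + 18)
= 80 / 124
= 0.6452
= 64.5%

64.5


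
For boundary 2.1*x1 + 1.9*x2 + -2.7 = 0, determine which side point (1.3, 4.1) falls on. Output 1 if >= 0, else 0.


Compute 2.1 * 1.3 + 1.9 * 4.1 + -2.7
= 2.73 + 7.79 + -2.7
= 7.82
Since 7.82 >= 0, the point is on the positive side.

1


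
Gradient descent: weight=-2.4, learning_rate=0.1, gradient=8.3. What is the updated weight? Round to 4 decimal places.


w_new = w_old - lr * gradient
= -2.4 - 0.1 * 8.3
= -2.4 - (0.83)
= -3.2300

-3.2300


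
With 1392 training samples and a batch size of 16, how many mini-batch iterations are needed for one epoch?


Iterations per epoch = dataset_size / batch_size
= 1392 / 16
= 87

87


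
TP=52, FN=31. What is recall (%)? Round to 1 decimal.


Recall = TP / (TP + FN) * 100
= 52 / (52 + 31)
= 52 / 83
= 0.6265
= 62.7%

62.7


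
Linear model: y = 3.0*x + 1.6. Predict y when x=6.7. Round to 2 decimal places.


y = 3.0 * 6.7 + (1.6)
= 20.1 + (1.6)
= 21.70

21.70


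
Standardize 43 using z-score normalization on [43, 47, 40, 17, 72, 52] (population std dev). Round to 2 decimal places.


Mean = (43 + 47 + 40 + 17 + 72 + 52) / 6 = 45.1667
Variance = sum((x_i - mean)^2) / n = 265.8056
Std = sqrt(265.8056) = 16.3035
Z = (x - mean) / std
= (43 - 45.1667) / 16.3035
= -2.1667 / 16.3035
= -0.13

-0.13


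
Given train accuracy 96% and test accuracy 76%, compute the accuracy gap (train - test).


Gap = train_accuracy - test_accuracy
= 96 - 76
= 20%
This gap suggests the model is overfitting.

20


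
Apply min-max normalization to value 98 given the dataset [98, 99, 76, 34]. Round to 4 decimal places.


Min = 34, Max = 99
Range = 99 - 34 = 65
Scaled = (x - min) / (max - min)
= (98 - 34) / 65
= 64 / 65
= 0.9846

0.9846


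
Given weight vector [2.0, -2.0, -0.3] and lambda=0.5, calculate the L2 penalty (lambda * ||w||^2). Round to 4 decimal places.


Squaring each weight:
2.0^2 = 4.0
(-2.0)^2 = 4.0
(-0.3)^2 = 0.09
Sum of squares = 8.09
Penalty = 0.5 * 8.09 = 4.0450

4.0450


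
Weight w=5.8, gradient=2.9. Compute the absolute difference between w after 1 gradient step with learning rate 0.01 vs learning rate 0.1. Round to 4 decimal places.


With lr=0.01: w_new = 5.8 - 0.01 * 2.9 = 5.771
With lr=0.1: w_new = 5.8 - 0.1 * 2.9 = 5.51
Absolute difference = |5.771 - 5.51|
= 0.2610

0.2610


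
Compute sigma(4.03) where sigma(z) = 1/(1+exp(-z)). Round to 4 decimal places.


sigmoid(z) = 1 / (1 + exp(-z))
exp(-(4.03)) = exp(-4.03) = 0.0178
1 + 0.0178 = 1.0178
1 / 1.0178 = 0.9825

0.9825


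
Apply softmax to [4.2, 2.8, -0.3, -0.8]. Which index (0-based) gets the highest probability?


Softmax is a monotonic transformation, so it preserves the argmax.
We need to find the index of the maximum logit.
Index 0: 4.2
Index 1: 2.8
Index 2: -0.3
Index 3: -0.8
Maximum logit = 4.2 at index 0

0


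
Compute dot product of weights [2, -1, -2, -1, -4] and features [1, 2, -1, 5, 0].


Element-wise products:
2 * 1 = 2
-1 * 2 = -2
-2 * -1 = 2
-1 * 5 = -5
-4 * 0 = 0
Sum = 2 + -2 + 2 + -5 + 0
= -3

-3


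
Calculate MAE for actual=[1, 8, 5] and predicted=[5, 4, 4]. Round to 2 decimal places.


Absolute errors: [4, 4, 1]
Sum of absolute errors = 9
MAE = 9 / 3 = 3.00

3.00


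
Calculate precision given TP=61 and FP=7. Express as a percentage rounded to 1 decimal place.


Precision = TP / (TP + FP) * 100
= 61 / (61 + 7)
= 61 / 68
= 0.8971
= 89.7%

89.7


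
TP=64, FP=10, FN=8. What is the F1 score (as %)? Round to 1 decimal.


Precision = TP / (TP + FP) = 64 / 74 = 0.8649
Recall = TP / (TP + FN) = 64 / 72 = 0.8889
F1 = 2 * P * R / (P + R)
= 2 * 0.8649 * 0.8889 / (0.8649 + 0.8889)
= 1.5375 / 1.7538
= 0.8767
As percentage: 87.7%

87.7


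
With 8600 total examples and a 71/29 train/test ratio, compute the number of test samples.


Train samples = 8600 * 71% = 6106
Test samples = 8600 - 6106
= 2494

2494


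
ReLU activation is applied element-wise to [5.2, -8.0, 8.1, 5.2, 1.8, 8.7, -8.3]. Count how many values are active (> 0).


ReLU(x) = max(0, x) for each element:
ReLU(5.2) = 5.2
ReLU(-8.0) = 0
ReLU(8.1) = 8.1
ReLU(5.2) = 5.2
ReLU(1.8) = 1.8
ReLU(8.7) = 8.7
ReLU(-8.3) = 0
Active neurons (>0): 5

5


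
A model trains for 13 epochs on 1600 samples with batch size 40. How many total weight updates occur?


Iterations per epoch = 1600 / 40 = 40
Total updates = iterations_per_epoch * epochs
= 40 * 13
= 520

520


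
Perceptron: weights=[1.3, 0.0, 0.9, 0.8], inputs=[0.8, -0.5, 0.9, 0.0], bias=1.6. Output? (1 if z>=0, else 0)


z = w . x + b
= 1.3*0.8 + 0.0*-0.5 + 0.9*0.9 + 0.8*0.0 + 1.6
= 1.04 + -0.0 + 0.81 + 0.0 + 1.6
= 1.85 + 1.6
= 3.45
Since z = 3.45 >= 0, output = 1

1


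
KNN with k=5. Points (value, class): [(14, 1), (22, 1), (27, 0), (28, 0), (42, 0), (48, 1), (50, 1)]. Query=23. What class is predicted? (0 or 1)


Distances from query 23:
Point 22 (class 1): distance = 1
Point 27 (class 0): distance = 4
Point 28 (class 0): distance = 5
Point 14 (class 1): distance = 9
Point 42 (class 0): distance = 19
K=5 nearest neighbors: classes = [1, 0, 0, 1, 0]
Votes for class 1: 2 / 5
Majority vote => class 0

0


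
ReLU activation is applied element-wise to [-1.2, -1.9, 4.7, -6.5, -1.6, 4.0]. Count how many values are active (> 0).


ReLU(x) = max(0, x) for each element:
ReLU(-1.2) = 0
ReLU(-1.9) = 0
ReLU(4.7) = 4.7
ReLU(-6.5) = 0
ReLU(-1.6) = 0
ReLU(4.0) = 4.0
Active neurons (>0): 2

2


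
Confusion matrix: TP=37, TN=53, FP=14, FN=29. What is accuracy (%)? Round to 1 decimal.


Accuracy = (TP + TN) / (TP + TN + FP + FN) * 100
= (37 + 53) / (37 + 53 + 14 + 29)
= 90 / 133
= 0.6767
= 67.7%

67.7


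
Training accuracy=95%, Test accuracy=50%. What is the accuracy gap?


Gap = train_accuracy - test_accuracy
= 95 - 50
= 45%
This large gap strongly indicates overfitting.

45


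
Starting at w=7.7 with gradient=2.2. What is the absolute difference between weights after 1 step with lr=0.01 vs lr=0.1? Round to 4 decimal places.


With lr=0.01: w_new = 7.7 - 0.01 * 2.2 = 7.678
With lr=0.1: w_new = 7.7 - 0.1 * 2.2 = 7.48
Absolute difference = |7.678 - 7.48|
= 0.1980

0.1980


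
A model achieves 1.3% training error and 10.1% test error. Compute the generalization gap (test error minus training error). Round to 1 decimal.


Generalization gap = test_error - train_error
= 10.1 - 1.3
= 8.8%
A moderate gap.

8.8


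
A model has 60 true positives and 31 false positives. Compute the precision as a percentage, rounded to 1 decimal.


Precision = TP / (TP + FP) * 100
= 60 / (60 + 31)
= 60 / 91
= 0.6593
= 65.9%

65.9


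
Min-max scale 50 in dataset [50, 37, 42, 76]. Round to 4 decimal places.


Min = 37, Max = 76
Range = 76 - 37 = 39
Scaled = (x - min) / (max - min)
= (50 - 37) / 39
= 13 / 39
= 0.3333

0.3333


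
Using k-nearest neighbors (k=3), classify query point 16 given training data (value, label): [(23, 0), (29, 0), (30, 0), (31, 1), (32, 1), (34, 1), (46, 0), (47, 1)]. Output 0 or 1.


Distances from query 16:
Point 23 (class 0): distance = 7
Point 29 (class 0): distance = 13
Point 30 (class 0): distance = 14
K=3 nearest neighbors: classes = [0, 0, 0]
Votes for class 1: 0 / 3
Majority vote => class 0

0


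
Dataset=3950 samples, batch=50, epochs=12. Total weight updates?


Iterations per epoch = 3950 / 50 = 79
Total updates = iterations_per_epoch * epochs
= 79 * 12
= 948

948


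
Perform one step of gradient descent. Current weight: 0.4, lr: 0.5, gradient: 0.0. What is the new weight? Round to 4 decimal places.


w_new = w_old - lr * gradient
= 0.4 - 0.5 * 0.0
= 0.4 - (0.0)
= 0.4000

0.4000


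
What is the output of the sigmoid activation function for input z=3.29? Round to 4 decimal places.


sigmoid(z) = 1 / (1 + exp(-z))
exp(-(3.29)) = exp(-3.29) = 0.0373
1 + 0.0373 = 1.0373
1 / 1.0373 = 0.9641

0.9641


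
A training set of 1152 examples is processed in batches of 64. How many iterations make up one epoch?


Iterations per epoch = dataset_size / batch_size
= 1152 / 64
= 18

18


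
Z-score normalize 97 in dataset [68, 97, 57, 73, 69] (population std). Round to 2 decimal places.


Mean = (68 + 97 + 57 + 73 + 69) / 5 = 72.8
Variance = sum((x_i - mean)^2) / n = 174.56
Std = sqrt(174.56) = 13.2121
Z = (x - mean) / std
= (97 - 72.8) / 13.2121
= 24.2 / 13.2121
= 1.83

1.83


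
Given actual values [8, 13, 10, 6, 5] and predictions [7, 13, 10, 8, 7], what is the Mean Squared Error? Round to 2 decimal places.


Differences: [1, 0, 0, -2, -2]
Squared errors: [1, 0, 0, 4, 4]
Sum of squared errors = 9
MSE = 9 / 5 = 1.80

1.80


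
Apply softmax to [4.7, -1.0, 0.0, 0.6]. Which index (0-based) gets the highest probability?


Softmax is a monotonic transformation, so it preserves the argmax.
We need to find the index of the maximum logit.
Index 0: 4.7
Index 1: -1.0
Index 2: 0.0
Index 3: 0.6
Maximum logit = 4.7 at index 0

0


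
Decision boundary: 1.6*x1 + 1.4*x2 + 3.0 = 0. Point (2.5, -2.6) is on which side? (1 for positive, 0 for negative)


Compute 1.6 * 2.5 + 1.4 * -2.6 + 3.0
= 4.0 + -3.64 + 3.0
= 3.36
Since 3.36 >= 0, the point is on the positive side.

1


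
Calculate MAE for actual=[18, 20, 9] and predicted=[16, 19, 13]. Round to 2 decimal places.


Absolute errors: [2, 1, 4]
Sum of absolute errors = 7
MAE = 7 / 3 = 2.33

2.33


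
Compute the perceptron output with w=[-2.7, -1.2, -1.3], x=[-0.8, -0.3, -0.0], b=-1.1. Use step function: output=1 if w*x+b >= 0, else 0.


z = w . x + b
= -2.7*-0.8 + -1.2*-0.3 + -1.3*-0.0 + -1.1
= 2.16 + 0.36 + 0.0 + -1.1
= 2.52 + -1.1
= 1.42
Since z = 1.42 >= 0, output = 1

1


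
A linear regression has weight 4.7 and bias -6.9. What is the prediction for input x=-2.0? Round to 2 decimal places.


y = 4.7 * -2.0 + (-6.9)
= -9.4 + (-6.9)
= -16.30

-16.30


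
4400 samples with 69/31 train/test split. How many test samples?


Train samples = 4400 * 69% = 3036
Test samples = 4400 - 3036
= 1364

1364


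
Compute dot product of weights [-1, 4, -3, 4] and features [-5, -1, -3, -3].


Element-wise products:
-1 * -5 = 5
4 * -1 = -4
-3 * -3 = 9
4 * -3 = -12
Sum = 5 + -4 + 9 + -12
= -2

-2


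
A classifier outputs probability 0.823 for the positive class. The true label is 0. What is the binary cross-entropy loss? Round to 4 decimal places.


For y=0: Loss = -log(1-p)
= -log(1 - 0.823)
= -log(0.177)
= -(-1.7316)
= 1.7316

1.7316


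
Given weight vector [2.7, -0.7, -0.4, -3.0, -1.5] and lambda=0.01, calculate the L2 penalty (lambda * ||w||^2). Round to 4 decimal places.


Squaring each weight:
2.7^2 = 7.29
(-0.7)^2 = 0.49
(-0.4)^2 = 0.16
(-3.0)^2 = 9.0
(-1.5)^2 = 2.25
Sum of squares = 19.19
Penalty = 0.01 * 19.19 = 0.1919

0.1919


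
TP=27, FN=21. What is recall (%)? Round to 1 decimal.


Recall = TP / (TP + FN) * 100
= 27 / (27 + 21)
= 27 / 48
= 0.5625
= 56.3%

56.3


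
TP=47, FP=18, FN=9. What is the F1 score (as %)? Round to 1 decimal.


Precision = TP / (TP + FP) = 47 / 65 = 0.7231
Recall = TP / (TP + FN) = 47 / 56 = 0.8393
F1 = 2 * P * R / (P + R)
= 2 * 0.7231 * 0.8393 / (0.7231 + 0.8393)
= 1.2137 / 1.5624
= 0.7769
As percentage: 77.7%

77.7


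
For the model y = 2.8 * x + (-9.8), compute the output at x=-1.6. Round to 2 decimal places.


y = 2.8 * -1.6 + (-9.8)
= -4.48 + (-9.8)
= -14.28

-14.28


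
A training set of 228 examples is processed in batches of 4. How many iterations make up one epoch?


Iterations per epoch = dataset_size / batch_size
= 228 / 4
= 57

57


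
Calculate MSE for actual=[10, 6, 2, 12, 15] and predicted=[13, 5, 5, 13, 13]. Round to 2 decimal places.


Differences: [-3, 1, -3, -1, 2]
Squared errors: [9, 1, 9, 1, 4]
Sum of squared errors = 24
MSE = 24 / 5 = 4.80

4.80


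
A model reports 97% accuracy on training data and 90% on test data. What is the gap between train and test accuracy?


Gap = train_accuracy - test_accuracy
= 97 - 90
= 7%
This moderate gap may indicate mild overfitting.

7


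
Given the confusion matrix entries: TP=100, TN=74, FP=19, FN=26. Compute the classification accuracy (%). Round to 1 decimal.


Accuracy = (TP + TN) / (TP + TN + FP + FN) * 100
= (100 + 74) / (100 + 74 + 19 + 26)
= 174 / 219
= 0.7945
= 79.5%

79.5


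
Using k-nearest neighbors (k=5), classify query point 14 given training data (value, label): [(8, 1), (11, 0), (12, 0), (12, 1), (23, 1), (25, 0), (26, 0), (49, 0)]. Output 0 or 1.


Distances from query 14:
Point 12 (class 0): distance = 2
Point 12 (class 1): distance = 2
Point 11 (class 0): distance = 3
Point 8 (class 1): distance = 6
Point 23 (class 1): distance = 9
K=5 nearest neighbors: classes = [0, 1, 0, 1, 1]
Votes for class 1: 3 / 5
Majority vote => class 1

1


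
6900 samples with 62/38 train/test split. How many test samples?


Train samples = 6900 * 62% = 4278
Test samples = 6900 - 4278
= 2622

2622


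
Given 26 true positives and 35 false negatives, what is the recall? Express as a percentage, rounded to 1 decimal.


Recall = TP / (TP + FN) * 100
= 26 / (26 + 35)
= 26 / 61
= 0.4262
= 42.6%

42.6


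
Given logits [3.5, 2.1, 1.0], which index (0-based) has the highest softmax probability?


Softmax is a monotonic transformation, so it preserves the argmax.
We need to find the index of the maximum logit.
Index 0: 3.5
Index 1: 2.1
Index 2: 1.0
Maximum logit = 3.5 at index 0

0


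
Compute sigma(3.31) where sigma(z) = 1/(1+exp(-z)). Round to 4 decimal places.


sigmoid(z) = 1 / (1 + exp(-z))
exp(-(3.31)) = exp(-3.31) = 0.0365
1 + 0.0365 = 1.0365
1 / 1.0365 = 0.9648

0.9648


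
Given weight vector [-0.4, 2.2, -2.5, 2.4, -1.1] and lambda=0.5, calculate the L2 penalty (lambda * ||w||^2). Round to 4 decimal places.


Squaring each weight:
(-0.4)^2 = 0.16
2.2^2 = 4.84
(-2.5)^2 = 6.25
2.4^2 = 5.76
(-1.1)^2 = 1.21
Sum of squares = 18.22
Penalty = 0.5 * 18.22 = 9.1100

9.1100


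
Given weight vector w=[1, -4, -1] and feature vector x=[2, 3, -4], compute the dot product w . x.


Element-wise products:
1 * 2 = 2
-4 * 3 = -12
-1 * -4 = 4
Sum = 2 + -12 + 4
= -6

-6


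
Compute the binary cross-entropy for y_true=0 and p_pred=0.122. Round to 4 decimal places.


For y=0: Loss = -log(1-p)
= -log(1 - 0.122)
= -log(0.878)
= -(-0.1301)
= 0.1301

0.1301
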